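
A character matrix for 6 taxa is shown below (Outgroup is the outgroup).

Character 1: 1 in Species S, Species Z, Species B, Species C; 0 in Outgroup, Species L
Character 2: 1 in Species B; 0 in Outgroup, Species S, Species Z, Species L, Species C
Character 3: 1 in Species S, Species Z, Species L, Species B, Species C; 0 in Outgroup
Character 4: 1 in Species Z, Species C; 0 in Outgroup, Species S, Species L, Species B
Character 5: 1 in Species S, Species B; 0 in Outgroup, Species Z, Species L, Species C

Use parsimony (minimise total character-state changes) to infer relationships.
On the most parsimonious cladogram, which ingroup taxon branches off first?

Species L

The outgroup has state '0' for every character, so '1' is the derived state throughout.
Character 1: derived state '1' in Species B, Species C, Species S, and Species Z only — synapomorphy for {Species B, Species C, Species S, Species Z}.
Character 2 (derived state '1') is unique to Species B (autapomorphy; uninformative for grouping).
All ingroup taxa share the derived state '1' for Character 3; it defines the ingroup but does not resolve relationships within it.
Character 4: derived state '1' in Species C and Species Z only — synapomorphy for {Species C, Species Z}.
Only Species B and Species S show the derived state '1' for Character 5, supporting them as a clade.
Most parsimonious ingroup topology: (((Species S,Species B),(Species Z,Species C)),Species L).
Species L is sister to the clade containing all other ingroup taxa, so it is the earliest-diverging (most basal) ingroup lineage.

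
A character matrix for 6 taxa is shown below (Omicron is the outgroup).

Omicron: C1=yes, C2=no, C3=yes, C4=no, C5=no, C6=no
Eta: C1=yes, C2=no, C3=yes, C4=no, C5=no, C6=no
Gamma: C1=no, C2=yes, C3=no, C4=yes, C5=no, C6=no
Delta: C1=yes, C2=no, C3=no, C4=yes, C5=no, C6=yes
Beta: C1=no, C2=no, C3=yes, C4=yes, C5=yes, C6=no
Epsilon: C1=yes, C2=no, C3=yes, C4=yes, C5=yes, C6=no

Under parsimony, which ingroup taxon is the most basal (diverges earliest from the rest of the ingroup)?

Character polarity is set by the outgroup: the derived state is whichever differs from the outgroup's state, so for C1, C3 the derived state is 'no', and for the remaining characters it is 'yes'.
C1 groups Beta and Gamma, which is incompatible with the clades supported by the remaining characters; treating it as convergent (homoplasy) costs fewer steps than any alternative tree.
C2 (derived state 'yes') is unique to Gamma (autapomorphy; uninformative for grouping).
C3: derived state 'no' in Delta and Gamma only — synapomorphy for {Delta, Gamma}.
Only Beta, Delta, Epsilon, and Gamma show the derived state 'yes' for C4, supporting them as a clade.
C5: derived state 'yes' in Beta and Epsilon only — synapomorphy for {Beta, Epsilon}.
C6: derived state 'yes' in Delta only — an autapomorphy, so it tells us nothing about relationships among taxa.
Most parsimonious ingroup topology: (((Beta,Epsilon),(Gamma,Delta)),Eta).
Eta is sister to the clade containing all other ingroup taxa, so it is the earliest-diverging (most basal) ingroup lineage.

Eta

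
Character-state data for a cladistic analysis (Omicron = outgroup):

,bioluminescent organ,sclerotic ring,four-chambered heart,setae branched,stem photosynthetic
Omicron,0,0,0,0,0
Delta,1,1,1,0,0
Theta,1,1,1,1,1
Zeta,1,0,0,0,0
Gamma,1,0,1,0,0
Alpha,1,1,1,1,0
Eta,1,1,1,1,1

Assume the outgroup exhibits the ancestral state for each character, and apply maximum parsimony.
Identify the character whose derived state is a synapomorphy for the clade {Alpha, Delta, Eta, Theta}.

sclerotic ring

The outgroup has state '0' for every character, so '1' is the derived state throughout.
bioluminescent organ (derived state '1') is shared by all ingroup taxa — unites the whole ingroup.
sclerotic ring (derived state '1') is shared by Alpha, Delta, Eta, and Theta — a synapomorphy uniting that clade.
four-chambered heart: derived state '1' in Alpha, Delta, Eta, Gamma, and Theta only — synapomorphy for {Alpha, Delta, Eta, Gamma, Theta}.
Only Alpha, Eta, and Theta show the derived state '1' for setae branched, supporting them as a clade.
Only Eta and Theta show the derived state '1' for stem photosynthetic, supporting them as a clade.
Most parsimonious ingroup topology: (((Delta,((Theta,Eta),Alpha)),Gamma),Zeta).
The clade {Alpha, Delta, Eta, Theta} is supported by sclerotic ring: its derived state '1' occurs in exactly those taxa and in no other taxon (including the outgroup).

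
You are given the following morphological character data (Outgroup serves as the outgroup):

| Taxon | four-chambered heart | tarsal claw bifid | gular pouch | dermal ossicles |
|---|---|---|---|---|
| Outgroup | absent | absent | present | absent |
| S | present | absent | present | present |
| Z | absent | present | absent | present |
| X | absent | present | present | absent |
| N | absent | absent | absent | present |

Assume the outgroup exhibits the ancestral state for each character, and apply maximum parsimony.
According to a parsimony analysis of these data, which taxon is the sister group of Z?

N

Character polarity is set by the outgroup: the derived state is whichever differs from the outgroup's state, so for gular pouch the derived state is 'absent', and for the remaining characters it is 'present'.
four-chambered heart: derived state 'present' in S only — an autapomorphy, so it tells us nothing about relationships among taxa.
tarsal claw bifid (state 'present') occurs in X and Z but conflicts with the nesting implied by the other characters — most parsimoniously interpreted as homoplasy.
Only N and Z show the derived state 'absent' for gular pouch, supporting them as a clade.
dermal ossicles: derived state 'present' in N, S, and Z only — synapomorphy for {N, S, Z}.
Most parsimonious ingroup topology: ((S,(Z,N)),X).
Z and N form a cherry on this tree, so they are sister taxa.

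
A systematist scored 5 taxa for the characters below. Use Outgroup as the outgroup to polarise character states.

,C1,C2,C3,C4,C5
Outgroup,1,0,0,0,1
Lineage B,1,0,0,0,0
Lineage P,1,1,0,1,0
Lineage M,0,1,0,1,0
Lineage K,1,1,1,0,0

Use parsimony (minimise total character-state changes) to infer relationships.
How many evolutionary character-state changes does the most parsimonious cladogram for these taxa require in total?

5

Character polarity is set by the outgroup: the derived state is whichever differs from the outgroup's state, so for C1, C5 the derived state is '0', and for the remaining characters it is '1'.
C1 (derived state '0') is unique to Lineage M (autapomorphy; uninformative for grouping).
C2: derived state '1' in Lineage K, Lineage M, and Lineage P only — synapomorphy for {Lineage K, Lineage M, Lineage P}.
C3 (derived state '1') is unique to Lineage K (autapomorphy; uninformative for grouping).
C4: derived state '1' in Lineage M and Lineage P only — synapomorphy for {Lineage M, Lineage P}.
All ingroup taxa share the derived state '0' for C5; it defines the ingroup but does not resolve relationships within it.
Most parsimonious ingroup topology: (Lineage B,((Lineage P,Lineage M),Lineage K)).
Changes per character on this tree: C1: 1; C2: 1; C3: 1; C4: 1; C5: 1.
Total = 5.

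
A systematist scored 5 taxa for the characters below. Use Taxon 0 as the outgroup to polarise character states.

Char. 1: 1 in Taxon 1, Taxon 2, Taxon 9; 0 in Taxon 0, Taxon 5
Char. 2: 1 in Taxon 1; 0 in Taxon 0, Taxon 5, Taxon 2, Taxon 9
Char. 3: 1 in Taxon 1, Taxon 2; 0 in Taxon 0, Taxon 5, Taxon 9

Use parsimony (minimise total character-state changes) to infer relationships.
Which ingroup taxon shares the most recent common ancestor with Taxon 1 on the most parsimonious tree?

Taxon 2

The outgroup has state '0' for every character, so '1' is the derived state throughout.
Char. 1 (derived state '1') is shared by Taxon 1, Taxon 2, and Taxon 9 — a synapomorphy uniting that clade.
Char. 2 (derived state '1') is unique to Taxon 1 (autapomorphy; uninformative for grouping).
Char. 3: derived state '1' in Taxon 1 and Taxon 2 only — synapomorphy for {Taxon 1, Taxon 2}.
Most parsimonious ingroup topology: (Taxon 5,((Taxon 1,Taxon 2),Taxon 9)).
Taxon 1 and Taxon 2 form a cherry on this tree, so they are sister taxa.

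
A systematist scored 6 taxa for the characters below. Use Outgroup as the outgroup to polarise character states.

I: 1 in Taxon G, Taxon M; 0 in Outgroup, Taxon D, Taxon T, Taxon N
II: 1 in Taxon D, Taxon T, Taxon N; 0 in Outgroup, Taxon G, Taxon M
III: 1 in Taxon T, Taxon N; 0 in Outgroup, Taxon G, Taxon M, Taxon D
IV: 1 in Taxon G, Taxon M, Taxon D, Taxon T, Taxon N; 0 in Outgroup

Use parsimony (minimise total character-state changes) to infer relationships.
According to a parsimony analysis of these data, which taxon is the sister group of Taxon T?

The outgroup has state '0' for every character, so '1' is the derived state throughout.
I: derived state '1' in Taxon G and Taxon M only — synapomorphy for {Taxon G, Taxon M}.
II: derived state '1' in Taxon D, Taxon N, and Taxon T only — synapomorphy for {Taxon D, Taxon N, Taxon T}.
III (derived state '1') is shared by Taxon N and Taxon T — a synapomorphy uniting that clade.
All ingroup taxa share the derived state '1' for IV; it defines the ingroup but does not resolve relationships within it.
Most parsimonious ingroup topology: ((Taxon G,Taxon M),(Taxon D,(Taxon T,Taxon N))).
Taxon T and Taxon N form a cherry on this tree, so they are sister taxa.

Taxon N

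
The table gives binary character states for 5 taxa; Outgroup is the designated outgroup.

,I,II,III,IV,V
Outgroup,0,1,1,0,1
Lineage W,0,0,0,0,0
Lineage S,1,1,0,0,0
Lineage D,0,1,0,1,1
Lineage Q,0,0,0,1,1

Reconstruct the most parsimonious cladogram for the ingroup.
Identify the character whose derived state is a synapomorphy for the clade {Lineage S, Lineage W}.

V

Character polarity is set by the outgroup: the derived state is whichever differs from the outgroup's state, so for II, III, V the derived state is '0', and for the remaining characters it is '1'.
I (derived state '1') is unique to Lineage S (autapomorphy; uninformative for grouping).
II groups Lineage Q and Lineage W, which is incompatible with the clades supported by the remaining characters; treating it as convergent (homoplasy) costs fewer steps than any alternative tree.
All ingroup taxa share the derived state '0' for III; it defines the ingroup but does not resolve relationships within it.
IV (derived state '1') is shared by Lineage D and Lineage Q — a synapomorphy uniting that clade.
V (derived state '0') is shared by Lineage S and Lineage W — a synapomorphy uniting that clade.
Most parsimonious ingroup topology: ((Lineage W,Lineage S),(Lineage D,Lineage Q)).
The clade {Lineage S, Lineage W} is supported by V: its derived state '0' occurs in exactly those taxa and in no other taxon (including the outgroup).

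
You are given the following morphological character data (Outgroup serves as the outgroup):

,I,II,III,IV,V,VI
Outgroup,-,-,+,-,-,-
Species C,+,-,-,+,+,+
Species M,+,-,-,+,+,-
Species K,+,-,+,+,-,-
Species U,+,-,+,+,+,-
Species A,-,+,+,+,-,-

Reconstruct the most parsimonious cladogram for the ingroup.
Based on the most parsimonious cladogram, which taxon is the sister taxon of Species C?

Species M

Character polarity is set by the outgroup: the derived state is whichever differs from the outgroup's state, so for III the derived state is '-', and for the remaining characters it is '+'.
I (derived state '+') is shared by Species C, Species K, Species M, and Species U — a synapomorphy uniting that clade.
II: derived state '+' in Species A only — an autapomorphy, so it tells us nothing about relationships among taxa.
Only Species C and Species M show the derived state '-' for III, supporting them as a clade.
IV (derived state '+') is shared by all ingroup taxa — unites the whole ingroup.
V (derived state '+') is shared by Species C, Species M, and Species U — a synapomorphy uniting that clade.
VI: derived state '+' in Species C only — an autapomorphy, so it tells us nothing about relationships among taxa.
Most parsimonious ingroup topology: ((((Species C,Species M),Species U),Species K),Species A).
Species C and Species M form a cherry on this tree, so they are sister taxa.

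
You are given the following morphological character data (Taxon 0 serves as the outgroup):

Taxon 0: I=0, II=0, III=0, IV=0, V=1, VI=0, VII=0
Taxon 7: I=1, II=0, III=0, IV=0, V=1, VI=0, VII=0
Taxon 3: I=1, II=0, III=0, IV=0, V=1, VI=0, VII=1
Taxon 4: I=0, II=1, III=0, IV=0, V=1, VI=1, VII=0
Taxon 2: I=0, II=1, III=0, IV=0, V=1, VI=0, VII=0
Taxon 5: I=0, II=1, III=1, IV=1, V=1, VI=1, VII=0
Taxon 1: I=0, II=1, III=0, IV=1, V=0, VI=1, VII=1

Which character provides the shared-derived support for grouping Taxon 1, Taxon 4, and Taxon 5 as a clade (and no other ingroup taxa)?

Character polarity is set by the outgroup: the derived state is whichever differs from the outgroup's state, so for V the derived state is '0', and for the remaining characters it is '1'.
Only Taxon 3 and Taxon 7 show the derived state '1' for I, supporting them as a clade.
II: derived state '1' in Taxon 1, Taxon 2, Taxon 4, and Taxon 5 only — synapomorphy for {Taxon 1, Taxon 2, Taxon 4, Taxon 5}.
III (derived state '1') is unique to Taxon 5 (autapomorphy; uninformative for grouping).
IV: derived state '1' in Taxon 1 and Taxon 5 only — synapomorphy for {Taxon 1, Taxon 5}.
V: derived state '0' in Taxon 1 only — an autapomorphy, so it tells us nothing about relationships among taxa.
VI (derived state '1') is shared by Taxon 1, Taxon 4, and Taxon 5 — a synapomorphy uniting that clade.
VII (state '1') occurs in Taxon 1 and Taxon 3 but conflicts with the nesting implied by the other characters — most parsimoniously interpreted as homoplasy.
Most parsimonious ingroup topology: ((Taxon 7,Taxon 3),((Taxon 4,(Taxon 5,Taxon 1)),Taxon 2)).
The clade {Taxon 1, Taxon 4, Taxon 5} is supported by VI: its derived state '1' occurs in exactly those taxa and in no other taxon (including the outgroup).

VI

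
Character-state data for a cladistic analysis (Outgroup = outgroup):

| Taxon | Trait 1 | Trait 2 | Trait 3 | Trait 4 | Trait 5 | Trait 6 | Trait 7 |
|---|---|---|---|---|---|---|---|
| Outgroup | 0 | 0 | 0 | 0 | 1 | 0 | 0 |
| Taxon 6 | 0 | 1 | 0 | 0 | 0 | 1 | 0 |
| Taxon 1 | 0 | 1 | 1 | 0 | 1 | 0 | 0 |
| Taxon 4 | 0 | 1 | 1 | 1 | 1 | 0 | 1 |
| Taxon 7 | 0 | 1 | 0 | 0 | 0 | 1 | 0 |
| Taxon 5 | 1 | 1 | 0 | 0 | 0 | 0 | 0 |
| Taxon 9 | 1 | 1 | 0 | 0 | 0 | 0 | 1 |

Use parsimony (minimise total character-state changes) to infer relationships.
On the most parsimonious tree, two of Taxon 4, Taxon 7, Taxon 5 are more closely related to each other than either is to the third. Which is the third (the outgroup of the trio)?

Taxon 4

Character polarity is set by the outgroup: the derived state is whichever differs from the outgroup's state, so for Trait 5 the derived state is '0', and for the remaining characters it is '1'.
Only Taxon 5 and Taxon 9 show the derived state '1' for Trait 1, supporting them as a clade.
All ingroup taxa share the derived state '1' for Trait 2; it defines the ingroup but does not resolve relationships within it.
Trait 3: derived state '1' in Taxon 1 and Taxon 4 only — synapomorphy for {Taxon 1, Taxon 4}.
Trait 4: derived state '1' in Taxon 4 only — an autapomorphy, so it tells us nothing about relationships among taxa.
Trait 5 (derived state '0') is shared by Taxon 5, Taxon 6, Taxon 7, and Taxon 9 — a synapomorphy uniting that clade.
Only Taxon 6 and Taxon 7 show the derived state '1' for Trait 6, supporting them as a clade.
Trait 7 (state '1') occurs in Taxon 4 and Taxon 9 but conflicts with the nesting implied by the other characters — most parsimoniously interpreted as homoplasy.
Most parsimonious ingroup topology: (((Taxon 6,Taxon 7),(Taxon 5,Taxon 9)),(Taxon 1,Taxon 4)).
Taxon 7 and Taxon 5 share a more recent common ancestor with each other than either does with Taxon 4, so Taxon 4 is the least closely related of the three.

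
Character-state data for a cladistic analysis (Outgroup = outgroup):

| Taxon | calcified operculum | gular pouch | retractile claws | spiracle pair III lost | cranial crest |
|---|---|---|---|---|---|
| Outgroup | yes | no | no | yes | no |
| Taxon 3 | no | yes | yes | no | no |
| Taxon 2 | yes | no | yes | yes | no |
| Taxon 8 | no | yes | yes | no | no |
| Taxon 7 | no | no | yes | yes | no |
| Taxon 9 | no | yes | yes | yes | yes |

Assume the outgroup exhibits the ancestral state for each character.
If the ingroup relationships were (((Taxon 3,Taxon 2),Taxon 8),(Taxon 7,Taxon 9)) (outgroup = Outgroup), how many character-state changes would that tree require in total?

9

Map each character onto (((Taxon 3,Taxon 2),Taxon 8),(Taxon 7,Taxon 9)) (rooted by Outgroup) and count the minimum state changes it requires (Fitch parsimony):
calcified operculum: 2; gular pouch: 3; retractile claws: 1; spiracle pair III lost: 2; cranial crest: 1.
Total tree length = 9.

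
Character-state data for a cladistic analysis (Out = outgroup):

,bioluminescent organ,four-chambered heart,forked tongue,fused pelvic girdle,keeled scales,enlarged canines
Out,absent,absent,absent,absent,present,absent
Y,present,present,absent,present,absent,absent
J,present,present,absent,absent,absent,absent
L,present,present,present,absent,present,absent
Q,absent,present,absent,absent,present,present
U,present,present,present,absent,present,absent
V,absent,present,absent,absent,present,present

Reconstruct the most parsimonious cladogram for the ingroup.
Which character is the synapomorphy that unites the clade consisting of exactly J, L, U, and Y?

Character polarity is set by the outgroup: the derived state is whichever differs from the outgroup's state, so for keeled scales the derived state is 'absent', and for the remaining characters it is 'present'.
bioluminescent organ: derived state 'present' in J, L, U, and Y only — synapomorphy for {J, L, U, Y}.
All ingroup taxa share the derived state 'present' for four-chambered heart; it defines the ingroup but does not resolve relationships within it.
forked tongue: derived state 'present' in L and U only — synapomorphy for {L, U}.
fused pelvic girdle: derived state 'present' in Y only — an autapomorphy, so it tells us nothing about relationships among taxa.
keeled scales (derived state 'absent') is shared by J and Y — a synapomorphy uniting that clade.
Only Q and V show the derived state 'present' for enlarged canines, supporting them as a clade.
Most parsimonious ingroup topology: (((Y,J),(L,U)),(Q,V)).
The clade {J, L, U, Y} is supported by bioluminescent organ: its derived state 'present' occurs in exactly those taxa and in no other taxon (including the outgroup).

bioluminescent organ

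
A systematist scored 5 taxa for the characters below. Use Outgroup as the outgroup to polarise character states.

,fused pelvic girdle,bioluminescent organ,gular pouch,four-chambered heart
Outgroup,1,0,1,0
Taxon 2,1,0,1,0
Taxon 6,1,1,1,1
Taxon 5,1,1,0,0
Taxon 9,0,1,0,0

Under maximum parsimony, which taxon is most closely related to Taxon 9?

Character polarity is set by the outgroup: the derived state is whichever differs from the outgroup's state, so for fused pelvic girdle, gular pouch the derived state is '0', and for the remaining characters it is '1'.
fused pelvic girdle: derived state '0' in Taxon 9 only — an autapomorphy, so it tells us nothing about relationships among taxa.
bioluminescent organ: derived state '1' in Taxon 5, Taxon 6, and Taxon 9 only — synapomorphy for {Taxon 5, Taxon 6, Taxon 9}.
gular pouch (derived state '0') is shared by Taxon 5 and Taxon 9 — a synapomorphy uniting that clade.
four-chambered heart (derived state '1') is unique to Taxon 6 (autapomorphy; uninformative for grouping).
Most parsimonious ingroup topology: (Taxon 2,(Taxon 6,(Taxon 5,Taxon 9))).
Taxon 9 and Taxon 5 form a cherry on this tree, so they are sister taxa.

Taxon 5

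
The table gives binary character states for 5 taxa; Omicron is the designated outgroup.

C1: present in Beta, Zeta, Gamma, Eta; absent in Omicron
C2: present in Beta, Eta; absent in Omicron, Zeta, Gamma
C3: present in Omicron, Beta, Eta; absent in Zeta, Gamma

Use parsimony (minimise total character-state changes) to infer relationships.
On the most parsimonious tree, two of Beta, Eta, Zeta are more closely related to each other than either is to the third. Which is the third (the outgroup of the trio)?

Character polarity is set by the outgroup: the derived state is whichever differs from the outgroup's state, so for C3 the derived state is 'absent', and for the remaining characters it is 'present'.
C1 (derived state 'present') is shared by all ingroup taxa — unites the whole ingroup.
Only Beta and Eta show the derived state 'present' for C2, supporting them as a clade.
C3: derived state 'absent' in Gamma and Zeta only — synapomorphy for {Gamma, Zeta}.
Most parsimonious ingroup topology: ((Beta,Eta),(Zeta,Gamma)).
Beta and Eta share a more recent common ancestor with each other than either does with Zeta, so Zeta is the least closely related of the three.

Zeta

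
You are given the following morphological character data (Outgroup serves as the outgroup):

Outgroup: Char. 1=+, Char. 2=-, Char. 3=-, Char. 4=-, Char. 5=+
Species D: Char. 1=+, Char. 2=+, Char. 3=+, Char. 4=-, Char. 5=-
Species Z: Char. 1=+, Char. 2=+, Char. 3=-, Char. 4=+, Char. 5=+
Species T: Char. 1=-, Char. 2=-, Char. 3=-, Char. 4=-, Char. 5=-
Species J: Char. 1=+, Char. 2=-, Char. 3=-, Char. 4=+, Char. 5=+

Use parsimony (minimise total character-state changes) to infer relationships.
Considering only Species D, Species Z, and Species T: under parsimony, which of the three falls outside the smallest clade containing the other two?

Character polarity is set by the outgroup: the derived state is whichever differs from the outgroup's state, so for Char. 1, Char. 5 the derived state is '-', and for the remaining characters it is '+'.
Char. 1 (derived state '-') is unique to Species T (autapomorphy; uninformative for grouping).
Char. 2 groups Species D and Species Z, which is incompatible with the clades supported by the remaining characters; treating it as convergent (homoplasy) costs fewer steps than any alternative tree.
Char. 3 (derived state '+') is unique to Species D (autapomorphy; uninformative for grouping).
Only Species J and Species Z show the derived state '+' for Char. 4, supporting them as a clade.
Char. 5: derived state '-' in Species D and Species T only — synapomorphy for {Species D, Species T}.
Most parsimonious ingroup topology: ((Species D,Species T),(Species Z,Species J)).
Species T and Species D share a more recent common ancestor with each other than either does with Species Z, so Species Z is the least closely related of the three.

Species Z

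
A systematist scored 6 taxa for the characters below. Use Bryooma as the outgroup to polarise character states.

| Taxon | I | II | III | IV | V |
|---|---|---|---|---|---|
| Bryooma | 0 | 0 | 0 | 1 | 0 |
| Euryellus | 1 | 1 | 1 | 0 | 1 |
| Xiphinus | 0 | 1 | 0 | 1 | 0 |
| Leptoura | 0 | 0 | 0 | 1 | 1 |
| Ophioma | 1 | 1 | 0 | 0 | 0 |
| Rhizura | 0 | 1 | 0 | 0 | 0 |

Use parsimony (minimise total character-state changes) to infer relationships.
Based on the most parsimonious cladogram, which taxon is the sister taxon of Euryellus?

Ophioma

Character polarity is set by the outgroup: the derived state is whichever differs from the outgroup's state, so for IV the derived state is '0', and for the remaining characters it is '1'.
Only Euryellus and Ophioma show the derived state '1' for I, supporting them as a clade.
Only Euryellus, Ophioma, Rhizura, and Xiphinus show the derived state '1' for II, supporting them as a clade.
III (derived state '1') is unique to Euryellus (autapomorphy; uninformative for grouping).
Only Euryellus, Ophioma, and Rhizura show the derived state '0' for IV, supporting them as a clade.
V groups Euryellus and Leptoura, which is incompatible with the clades supported by the remaining characters; treating it as convergent (homoplasy) costs fewer steps than any alternative tree.
Most parsimonious ingroup topology: ((((Euryellus,Ophioma),Rhizura),Xiphinus),Leptoura).
Euryellus and Ophioma form a cherry on this tree, so they are sister taxa.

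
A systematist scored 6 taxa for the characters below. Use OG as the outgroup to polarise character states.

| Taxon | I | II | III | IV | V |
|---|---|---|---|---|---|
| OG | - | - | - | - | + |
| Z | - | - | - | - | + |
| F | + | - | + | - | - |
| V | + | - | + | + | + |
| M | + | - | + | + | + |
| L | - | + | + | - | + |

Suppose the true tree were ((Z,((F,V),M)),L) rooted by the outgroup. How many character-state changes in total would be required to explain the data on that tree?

Map each character onto ((Z,((F,V),M)),L) (rooted by OG) and count the minimum state changes it requires (Fitch parsimony):
I: 1; II: 1; III: 2; IV: 2; V: 1.
Total tree length = 7.

7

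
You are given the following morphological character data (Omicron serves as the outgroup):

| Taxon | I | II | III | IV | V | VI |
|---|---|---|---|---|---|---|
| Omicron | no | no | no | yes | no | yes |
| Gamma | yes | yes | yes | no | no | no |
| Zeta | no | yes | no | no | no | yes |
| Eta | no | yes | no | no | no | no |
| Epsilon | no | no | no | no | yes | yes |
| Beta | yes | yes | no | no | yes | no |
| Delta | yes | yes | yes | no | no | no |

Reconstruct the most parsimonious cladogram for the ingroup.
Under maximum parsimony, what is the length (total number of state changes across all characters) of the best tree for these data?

7

Character polarity is set by the outgroup: the derived state is whichever differs from the outgroup's state, so for IV, VI the derived state is 'no', and for the remaining characters it is 'yes'.
I: derived state 'yes' in Beta, Delta, and Gamma only — synapomorphy for {Beta, Delta, Gamma}.
II: derived state 'yes' in Beta, Delta, Eta, Gamma, and Zeta only — synapomorphy for {Beta, Delta, Eta, Gamma, Zeta}.
III: derived state 'yes' in Delta and Gamma only — synapomorphy for {Delta, Gamma}.
IV (derived state 'no') is shared by all ingroup taxa — unites the whole ingroup.
V (state 'yes') occurs in Beta and Epsilon but conflicts with the nesting implied by the other characters — most parsimoniously interpreted as homoplasy.
Only Beta, Delta, Eta, and Gamma show the derived state 'no' for VI, supporting them as a clade.
Most parsimonious ingroup topology: (((((Gamma,Delta),Beta),Eta),Zeta),Epsilon).
Changes per character on this tree: I: 1; II: 1; III: 1; IV: 1; V: 2; VI: 1.
Total = 7.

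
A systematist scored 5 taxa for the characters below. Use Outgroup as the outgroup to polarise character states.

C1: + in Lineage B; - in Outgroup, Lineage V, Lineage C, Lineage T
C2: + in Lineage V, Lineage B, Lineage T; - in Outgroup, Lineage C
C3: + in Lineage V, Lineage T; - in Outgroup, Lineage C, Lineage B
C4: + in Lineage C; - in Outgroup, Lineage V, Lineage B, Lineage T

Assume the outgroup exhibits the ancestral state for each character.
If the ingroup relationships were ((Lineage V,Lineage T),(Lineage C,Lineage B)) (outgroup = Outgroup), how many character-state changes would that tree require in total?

Map each character onto ((Lineage V,Lineage T),(Lineage C,Lineage B)) (rooted by Outgroup) and count the minimum state changes it requires (Fitch parsimony):
C1: 1; C2: 2; C3: 1; C4: 1.
Total tree length = 5.

5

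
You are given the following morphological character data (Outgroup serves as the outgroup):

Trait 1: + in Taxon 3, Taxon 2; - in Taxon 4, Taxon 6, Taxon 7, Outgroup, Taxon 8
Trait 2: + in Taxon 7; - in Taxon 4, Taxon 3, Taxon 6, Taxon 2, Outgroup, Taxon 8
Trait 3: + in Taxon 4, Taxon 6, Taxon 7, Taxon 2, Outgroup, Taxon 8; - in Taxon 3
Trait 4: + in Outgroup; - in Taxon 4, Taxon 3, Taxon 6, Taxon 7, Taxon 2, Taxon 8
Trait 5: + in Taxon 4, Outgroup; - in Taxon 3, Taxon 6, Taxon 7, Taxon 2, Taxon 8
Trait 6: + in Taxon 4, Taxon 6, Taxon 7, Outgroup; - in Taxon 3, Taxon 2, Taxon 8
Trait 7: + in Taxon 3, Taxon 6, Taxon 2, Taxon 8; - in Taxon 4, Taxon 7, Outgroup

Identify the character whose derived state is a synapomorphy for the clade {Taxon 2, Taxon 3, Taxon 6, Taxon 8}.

Trait 7

Character polarity is set by the outgroup: the derived state is whichever differs from the outgroup's state, so for Trait 3, Trait 4, Trait 5, Trait 6 the derived state is '-', and for the remaining characters it is '+'.
Trait 1: derived state '+' in Taxon 2 and Taxon 3 only — synapomorphy for {Taxon 2, Taxon 3}.
Trait 2: derived state '+' in Taxon 7 only — an autapomorphy, so it tells us nothing about relationships among taxa.
Trait 3: derived state '-' in Taxon 3 only — an autapomorphy, so it tells us nothing about relationships among taxa.
All ingroup taxa share the derived state '-' for Trait 4; it defines the ingroup but does not resolve relationships within it.
Only Taxon 2, Taxon 3, Taxon 6, Taxon 7, and Taxon 8 show the derived state '-' for Trait 5, supporting them as a clade.
Only Taxon 2, Taxon 3, and Taxon 8 show the derived state '-' for Trait 6, supporting them as a clade.
Trait 7: derived state '+' in Taxon 2, Taxon 3, Taxon 6, and Taxon 8 only — synapomorphy for {Taxon 2, Taxon 3, Taxon 6, Taxon 8}.
Most parsimonious ingroup topology: (((Taxon 6,((Taxon 2,Taxon 3),Taxon 8)),Taxon 7),Taxon 4).
The clade {Taxon 2, Taxon 3, Taxon 6, Taxon 8} is supported by Trait 7: its derived state '+' occurs in exactly those taxa and in no other taxon (including the outgroup).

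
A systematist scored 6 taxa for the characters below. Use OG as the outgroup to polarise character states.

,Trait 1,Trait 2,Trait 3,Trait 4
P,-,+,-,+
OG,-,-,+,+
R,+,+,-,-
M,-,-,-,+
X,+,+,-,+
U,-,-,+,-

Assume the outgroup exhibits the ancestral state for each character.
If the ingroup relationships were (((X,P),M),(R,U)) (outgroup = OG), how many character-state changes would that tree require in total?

7

Map each character onto (((X,P),M),(R,U)) (rooted by OG) and count the minimum state changes it requires (Fitch parsimony):
Trait 1: 2; Trait 2: 2; Trait 3: 2; Trait 4: 1.
Total tree length = 7.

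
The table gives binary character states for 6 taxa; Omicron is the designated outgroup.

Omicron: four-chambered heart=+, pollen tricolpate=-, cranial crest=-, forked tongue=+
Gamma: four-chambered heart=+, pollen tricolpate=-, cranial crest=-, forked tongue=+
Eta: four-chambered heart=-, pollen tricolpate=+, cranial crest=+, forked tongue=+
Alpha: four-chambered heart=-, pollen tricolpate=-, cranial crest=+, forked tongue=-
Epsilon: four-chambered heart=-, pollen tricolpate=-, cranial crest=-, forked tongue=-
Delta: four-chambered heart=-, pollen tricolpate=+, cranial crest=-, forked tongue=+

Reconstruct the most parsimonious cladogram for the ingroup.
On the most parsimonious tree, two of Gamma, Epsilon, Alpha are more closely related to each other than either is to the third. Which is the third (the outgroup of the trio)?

Gamma

Character polarity is set by the outgroup: the derived state is whichever differs from the outgroup's state, so for four-chambered heart, forked tongue the derived state is '-', and for the remaining characters it is '+'.
four-chambered heart (derived state '-') is shared by Alpha, Delta, Epsilon, and Eta — a synapomorphy uniting that clade.
Only Delta and Eta show the derived state '+' for pollen tricolpate, supporting them as a clade.
cranial crest groups Alpha and Eta, which is incompatible with the clades supported by the remaining characters; treating it as convergent (homoplasy) costs fewer steps than any alternative tree.
forked tongue (derived state '-') is shared by Alpha and Epsilon — a synapomorphy uniting that clade.
Most parsimonious ingroup topology: (Gamma,((Eta,Delta),(Alpha,Epsilon))).
Epsilon and Alpha share a more recent common ancestor with each other than either does with Gamma, so Gamma is the least closely related of the three.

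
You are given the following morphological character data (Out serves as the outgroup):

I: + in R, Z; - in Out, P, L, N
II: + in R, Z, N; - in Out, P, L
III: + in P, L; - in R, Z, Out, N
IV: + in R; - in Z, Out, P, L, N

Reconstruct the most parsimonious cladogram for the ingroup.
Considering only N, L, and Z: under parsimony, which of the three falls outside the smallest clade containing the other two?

L

The outgroup has state '-' for every character, so '+' is the derived state throughout.
I: derived state '+' in R and Z only — synapomorphy for {R, Z}.
II: derived state '+' in N, R, and Z only — synapomorphy for {N, R, Z}.
Only L and P show the derived state '+' for III, supporting them as a clade.
IV: derived state '+' in R only — an autapomorphy, so it tells us nothing about relationships among taxa.
Most parsimonious ingroup topology: (((R,Z),N),(L,P)).
Z and N share a more recent common ancestor with each other than either does with L, so L is the least closely related of the three.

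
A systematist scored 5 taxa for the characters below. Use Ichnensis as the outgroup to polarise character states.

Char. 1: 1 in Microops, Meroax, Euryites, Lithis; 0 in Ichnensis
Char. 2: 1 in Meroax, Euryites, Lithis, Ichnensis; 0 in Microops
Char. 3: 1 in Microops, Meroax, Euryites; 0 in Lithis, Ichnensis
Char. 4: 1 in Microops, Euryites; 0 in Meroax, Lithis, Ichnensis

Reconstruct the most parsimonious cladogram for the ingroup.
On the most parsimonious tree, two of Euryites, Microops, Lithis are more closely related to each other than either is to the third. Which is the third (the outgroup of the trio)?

Lithis

Character polarity is set by the outgroup: the derived state is whichever differs from the outgroup's state, so for Char. 2 the derived state is '0', and for the remaining characters it is '1'.
All ingroup taxa share the derived state '1' for Char. 1; it defines the ingroup but does not resolve relationships within it.
Char. 2 (derived state '0') is unique to Microops (autapomorphy; uninformative for grouping).
Char. 3 (derived state '1') is shared by Euryites, Meroax, and Microops — a synapomorphy uniting that clade.
Char. 4: derived state '1' in Euryites and Microops only — synapomorphy for {Euryites, Microops}.
Most parsimonious ingroup topology: (Lithis,((Euryites,Microops),Meroax)).
Euryites and Microops share a more recent common ancestor with each other than either does with Lithis, so Lithis is the least closely related of the three.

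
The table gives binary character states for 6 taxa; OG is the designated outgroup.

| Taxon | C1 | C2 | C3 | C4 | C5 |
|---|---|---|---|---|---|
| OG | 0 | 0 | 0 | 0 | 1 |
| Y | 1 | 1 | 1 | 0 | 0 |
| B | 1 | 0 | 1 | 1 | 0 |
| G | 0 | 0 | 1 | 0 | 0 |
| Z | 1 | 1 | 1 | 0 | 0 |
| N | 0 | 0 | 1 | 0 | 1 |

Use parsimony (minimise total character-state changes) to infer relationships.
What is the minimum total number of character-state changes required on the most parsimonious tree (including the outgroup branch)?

Character polarity is set by the outgroup: the derived state is whichever differs from the outgroup's state, so for C5 the derived state is '0', and for the remaining characters it is '1'.
Only B, Y, and Z show the derived state '1' for C1, supporting them as a clade.
Only Y and Z show the derived state '1' for C2, supporting them as a clade.
C3 (derived state '1') is shared by all ingroup taxa — unites the whole ingroup.
C4: derived state '1' in B only — an autapomorphy, so it tells us nothing about relationships among taxa.
C5 (derived state '0') is shared by B, G, Y, and Z — a synapomorphy uniting that clade.
Most parsimonious ingroup topology: ((((Y,Z),B),G),N).
Changes per character on this tree: C1: 1; C2: 1; C3: 1; C4: 1; C5: 1.
Total = 5.

5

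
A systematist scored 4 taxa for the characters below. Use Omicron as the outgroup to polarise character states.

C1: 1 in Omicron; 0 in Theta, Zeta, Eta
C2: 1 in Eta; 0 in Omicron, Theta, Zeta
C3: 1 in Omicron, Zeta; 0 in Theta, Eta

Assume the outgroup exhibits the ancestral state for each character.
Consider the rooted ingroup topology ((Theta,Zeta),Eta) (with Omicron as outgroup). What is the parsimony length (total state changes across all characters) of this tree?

4

Map each character onto ((Theta,Zeta),Eta) (rooted by Omicron) and count the minimum state changes it requires (Fitch parsimony):
C1: 1; C2: 1; C3: 2.
Total tree length = 4.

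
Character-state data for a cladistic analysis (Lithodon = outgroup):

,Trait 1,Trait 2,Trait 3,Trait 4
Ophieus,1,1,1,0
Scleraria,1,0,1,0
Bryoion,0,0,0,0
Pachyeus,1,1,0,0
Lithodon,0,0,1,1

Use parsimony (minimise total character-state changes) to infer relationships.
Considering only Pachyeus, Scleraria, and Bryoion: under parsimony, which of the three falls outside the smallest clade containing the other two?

Character polarity is set by the outgroup: the derived state is whichever differs from the outgroup's state, so for Trait 3, Trait 4 the derived state is '0', and for the remaining characters it is '1'.
Only Ophieus, Pachyeus, and Scleraria show the derived state '1' for Trait 1, supporting them as a clade.
Trait 2: derived state '1' in Ophieus and Pachyeus only — synapomorphy for {Ophieus, Pachyeus}.
Trait 3 groups Bryoion and Pachyeus, which is incompatible with the clades supported by the remaining characters; treating it as convergent (homoplasy) costs fewer steps than any alternative tree.
Trait 4 (derived state '0') is shared by all ingroup taxa — unites the whole ingroup.
Most parsimonious ingroup topology: (Bryoion,((Pachyeus,Ophieus),Scleraria)).
Scleraria and Pachyeus share a more recent common ancestor with each other than either does with Bryoion, so Bryoion is the least closely related of the three.

Bryoion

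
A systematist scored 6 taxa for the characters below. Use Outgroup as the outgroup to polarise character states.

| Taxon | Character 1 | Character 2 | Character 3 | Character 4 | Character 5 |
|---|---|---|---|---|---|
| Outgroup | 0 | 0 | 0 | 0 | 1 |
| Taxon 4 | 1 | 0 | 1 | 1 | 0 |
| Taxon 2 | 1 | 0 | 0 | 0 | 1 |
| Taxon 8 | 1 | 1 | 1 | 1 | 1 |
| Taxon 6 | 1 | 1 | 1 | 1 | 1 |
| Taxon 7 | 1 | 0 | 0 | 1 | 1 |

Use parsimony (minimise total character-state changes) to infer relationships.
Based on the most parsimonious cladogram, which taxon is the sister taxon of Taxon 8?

Character polarity is set by the outgroup: the derived state is whichever differs from the outgroup's state, so for Character 5 the derived state is '0', and for the remaining characters it is '1'.
All ingroup taxa share the derived state '1' for Character 1; it defines the ingroup but does not resolve relationships within it.
Character 2 (derived state '1') is shared by Taxon 6 and Taxon 8 — a synapomorphy uniting that clade.
Character 3 (derived state '1') is shared by Taxon 4, Taxon 6, and Taxon 8 — a synapomorphy uniting that clade.
Character 4 (derived state '1') is shared by Taxon 4, Taxon 6, Taxon 7, and Taxon 8 — a synapomorphy uniting that clade.
Character 5 (derived state '0') is unique to Taxon 4 (autapomorphy; uninformative for grouping).
Most parsimonious ingroup topology: (((Taxon 4,(Taxon 8,Taxon 6)),Taxon 7),Taxon 2).
Taxon 8 and Taxon 6 form a cherry on this tree, so they are sister taxa.

Taxon 6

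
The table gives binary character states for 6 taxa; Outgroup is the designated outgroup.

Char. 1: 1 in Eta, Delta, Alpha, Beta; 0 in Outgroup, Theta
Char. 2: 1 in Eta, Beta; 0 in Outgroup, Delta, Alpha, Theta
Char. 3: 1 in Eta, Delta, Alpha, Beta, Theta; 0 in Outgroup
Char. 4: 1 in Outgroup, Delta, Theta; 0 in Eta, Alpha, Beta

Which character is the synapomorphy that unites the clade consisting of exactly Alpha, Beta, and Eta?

Character polarity is set by the outgroup: the derived state is whichever differs from the outgroup's state, so for Char. 4 the derived state is '0', and for the remaining characters it is '1'.
Only Alpha, Beta, Delta, and Eta show the derived state '1' for Char. 1, supporting them as a clade.
Char. 2 (derived state '1') is shared by Beta and Eta — a synapomorphy uniting that clade.
All ingroup taxa share the derived state '1' for Char. 3; it defines the ingroup but does not resolve relationships within it.
Char. 4: derived state '0' in Alpha, Beta, and Eta only — synapomorphy for {Alpha, Beta, Eta}.
Most parsimonious ingroup topology: ((((Eta,Beta),Alpha),Delta),Theta).
The clade {Alpha, Beta, Eta} is supported by Char. 4: its derived state '0' occurs in exactly those taxa and in no other taxon (including the outgroup).

Char. 4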